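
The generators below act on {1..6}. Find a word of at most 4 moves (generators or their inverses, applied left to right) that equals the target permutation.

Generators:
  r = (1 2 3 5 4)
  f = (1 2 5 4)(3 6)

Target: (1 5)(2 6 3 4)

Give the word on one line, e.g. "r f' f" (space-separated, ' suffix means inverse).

r f

  after r: (1 2 3 5 4)
  after f: (1 5)(2 6 3 4)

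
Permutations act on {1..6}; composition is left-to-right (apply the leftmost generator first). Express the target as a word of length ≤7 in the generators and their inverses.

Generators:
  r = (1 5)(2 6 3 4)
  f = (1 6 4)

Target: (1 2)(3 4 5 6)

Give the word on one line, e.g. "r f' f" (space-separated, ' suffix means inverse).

r' f r f r'

  after r': (1 5)(2 4 3 6)
  after f: (1 5 6 2)(3 4)
  after r: (2 5 3)
  after f: (1 6 4)(2 5 3)
  after r': (1 2)(3 4 5 6)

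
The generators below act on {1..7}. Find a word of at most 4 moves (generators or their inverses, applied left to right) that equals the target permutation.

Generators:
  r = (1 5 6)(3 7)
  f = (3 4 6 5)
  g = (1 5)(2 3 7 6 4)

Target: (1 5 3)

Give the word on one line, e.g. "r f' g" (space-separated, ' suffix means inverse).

  after f': (3 5 6 4)
  after r: (1 5)(3 6 4 7)
  after r: (1 6 4 3)
  after f: (1 5 3)

f' r r f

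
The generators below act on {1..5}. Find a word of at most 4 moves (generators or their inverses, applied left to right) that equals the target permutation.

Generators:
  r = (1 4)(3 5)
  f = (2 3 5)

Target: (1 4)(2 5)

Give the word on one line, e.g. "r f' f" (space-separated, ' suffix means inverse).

r f' r' r'

  after r: (1 4)(3 5)
  after f': (1 4)(2 5)
  after r': (2 3 5)
  after r': (1 4)(2 5)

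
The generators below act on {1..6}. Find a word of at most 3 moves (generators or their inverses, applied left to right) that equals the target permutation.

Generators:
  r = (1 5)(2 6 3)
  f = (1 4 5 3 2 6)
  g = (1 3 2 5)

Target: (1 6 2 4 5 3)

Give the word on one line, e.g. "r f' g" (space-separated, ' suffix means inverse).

r' g' f

  after r': (1 5)(2 3 6)
  after g': (1 2)(3 6)
  after f: (1 6 2 4 5 3)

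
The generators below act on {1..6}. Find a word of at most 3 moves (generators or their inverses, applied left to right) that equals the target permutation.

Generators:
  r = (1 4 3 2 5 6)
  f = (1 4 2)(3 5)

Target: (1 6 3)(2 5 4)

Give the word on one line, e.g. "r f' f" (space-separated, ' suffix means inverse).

  after r': (1 6 5 2 3 4)
  after f': (1 6 3)(2 5 4)

r' f'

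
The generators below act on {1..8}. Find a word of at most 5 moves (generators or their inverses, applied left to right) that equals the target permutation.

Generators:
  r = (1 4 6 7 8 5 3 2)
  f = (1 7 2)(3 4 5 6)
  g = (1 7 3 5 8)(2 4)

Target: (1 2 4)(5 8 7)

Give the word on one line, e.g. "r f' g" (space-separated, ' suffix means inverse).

  after r': (1 2 3 5 8 7 6 4)
  after f': (1 7 5 8)(2 6 3 4)
  after g': (2 6 7 3)
  after r': (1 2 4)(5 8 7)

r' f' g' r'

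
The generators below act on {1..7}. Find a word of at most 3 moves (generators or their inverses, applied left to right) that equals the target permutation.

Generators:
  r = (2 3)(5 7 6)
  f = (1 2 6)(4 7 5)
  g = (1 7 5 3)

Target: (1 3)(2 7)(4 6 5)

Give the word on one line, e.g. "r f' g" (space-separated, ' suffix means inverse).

  after f: (1 2 6)(4 7 5)
  after g: (1 2 6 7 3)(4 5)
  after r': (1 3)(2 7)(4 6 5)

f g r'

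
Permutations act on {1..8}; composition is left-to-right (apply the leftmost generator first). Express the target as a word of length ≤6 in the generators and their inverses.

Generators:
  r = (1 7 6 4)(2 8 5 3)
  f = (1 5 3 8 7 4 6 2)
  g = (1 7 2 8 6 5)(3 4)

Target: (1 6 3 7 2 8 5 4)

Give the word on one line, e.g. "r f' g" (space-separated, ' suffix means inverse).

r' g' g' f

  after r': (1 4 6 7)(2 3 5 8)
  after g': (1 3 6)(2 4 8 7 5)
  after g': (1 4 2 3 8)(5 7 6)
  after f: (1 6 3 7 2 8 5 4)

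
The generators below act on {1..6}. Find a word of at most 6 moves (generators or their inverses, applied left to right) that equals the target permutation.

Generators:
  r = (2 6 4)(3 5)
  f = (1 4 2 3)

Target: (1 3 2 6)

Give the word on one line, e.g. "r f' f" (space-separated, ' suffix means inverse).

r r r r f'

  after r: (2 6 4)(3 5)
  after r: (2 4 6)
  after r: (3 5)
  after r: (2 6 4)
  after f': (1 3 2 6)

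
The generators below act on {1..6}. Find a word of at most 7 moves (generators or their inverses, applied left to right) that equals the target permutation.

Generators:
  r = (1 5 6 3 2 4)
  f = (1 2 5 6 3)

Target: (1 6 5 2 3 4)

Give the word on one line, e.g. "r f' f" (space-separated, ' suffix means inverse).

  after r': (1 4 2 3 6 5)
  after f': (1 4)(2 6)(3 5)
  after r': (1 2 5 6 3)
  after r': (1 3 4 2)
  after f': (1 6 5 2 3 4)

r' f' r' r' f'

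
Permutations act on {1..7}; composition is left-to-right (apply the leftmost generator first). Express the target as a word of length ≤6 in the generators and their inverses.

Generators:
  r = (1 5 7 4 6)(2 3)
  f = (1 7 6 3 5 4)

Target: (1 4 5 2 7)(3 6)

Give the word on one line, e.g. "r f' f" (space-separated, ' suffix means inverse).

f' r' f' r' r'

  after f': (1 4 5 3 6 7)
  after r': (1 7 6 5 2 3 4)
  after f': (2 6 3 5)
  after r': (1 6 2 4 7 5 3)
  after r': (1 4 5 2 7)(3 6)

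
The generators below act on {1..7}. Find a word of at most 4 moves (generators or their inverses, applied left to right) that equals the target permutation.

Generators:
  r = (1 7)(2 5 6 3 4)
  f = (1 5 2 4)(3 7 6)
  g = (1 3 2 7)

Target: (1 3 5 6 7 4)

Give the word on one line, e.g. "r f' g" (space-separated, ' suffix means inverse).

  after f': (1 4 2 5)(3 6 7)
  after g: (1 4 7 2 5 3 6)
  after r': (1 3 5 6 7 4)

f' g r'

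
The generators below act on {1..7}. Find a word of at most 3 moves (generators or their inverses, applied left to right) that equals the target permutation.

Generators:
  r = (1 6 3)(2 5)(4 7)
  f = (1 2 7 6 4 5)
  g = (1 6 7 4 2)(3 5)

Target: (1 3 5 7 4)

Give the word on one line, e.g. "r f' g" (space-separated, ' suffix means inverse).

  after f': (1 5 4 6 7 2)
  after g': (1 3 5 7 4)

f' g'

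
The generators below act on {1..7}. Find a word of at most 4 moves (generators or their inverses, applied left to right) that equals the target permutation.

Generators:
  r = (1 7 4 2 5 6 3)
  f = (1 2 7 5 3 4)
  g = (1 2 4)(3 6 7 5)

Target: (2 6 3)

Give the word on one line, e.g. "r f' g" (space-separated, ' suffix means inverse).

  after f: (1 2 7 5 3 4)
  after g': (2 6 3)

f g'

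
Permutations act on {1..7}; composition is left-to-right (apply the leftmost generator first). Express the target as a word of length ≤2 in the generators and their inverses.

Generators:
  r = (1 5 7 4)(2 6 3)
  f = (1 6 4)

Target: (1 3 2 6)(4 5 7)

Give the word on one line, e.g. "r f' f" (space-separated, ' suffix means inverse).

  after f: (1 6 4)
  after r: (1 3 2 6)(4 5 7)

f r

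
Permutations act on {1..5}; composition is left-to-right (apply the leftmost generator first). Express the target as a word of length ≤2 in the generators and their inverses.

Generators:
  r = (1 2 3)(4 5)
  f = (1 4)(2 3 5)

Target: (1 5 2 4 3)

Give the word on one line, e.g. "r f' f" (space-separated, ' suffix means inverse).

f' r'

  after f': (1 4)(2 5 3)
  after r': (1 5 2 4 3)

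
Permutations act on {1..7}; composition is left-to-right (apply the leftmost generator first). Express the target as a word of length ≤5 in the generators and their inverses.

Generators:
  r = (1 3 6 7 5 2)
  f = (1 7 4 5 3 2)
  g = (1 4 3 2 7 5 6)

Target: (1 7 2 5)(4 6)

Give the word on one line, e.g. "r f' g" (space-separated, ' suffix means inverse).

  after r': (1 2 5 7 6 3)
  after f': (1 3 2 4 7 6 5)
  after r': (2 4 6 7 3 5)
  after f: (1 7 2 5)(4 6)

r' f' r' f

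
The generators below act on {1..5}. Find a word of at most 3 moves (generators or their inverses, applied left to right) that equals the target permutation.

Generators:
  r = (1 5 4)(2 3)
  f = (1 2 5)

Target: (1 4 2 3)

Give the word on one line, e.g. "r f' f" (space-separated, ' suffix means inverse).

  after r': (1 4 5)(2 3)
  after f': (1 4 2 3)

r' f'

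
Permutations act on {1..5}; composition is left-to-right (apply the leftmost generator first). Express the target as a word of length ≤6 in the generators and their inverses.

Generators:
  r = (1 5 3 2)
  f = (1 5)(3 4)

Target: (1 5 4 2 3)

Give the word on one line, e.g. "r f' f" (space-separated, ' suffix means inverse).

  after f: (1 5)(3 4)
  after r': (2 3 4 5)
  after f: (1 5 2 4)
  after r': (2 4)(3 5)
  after f': (1 5 4 2 3)

f r' f r' f'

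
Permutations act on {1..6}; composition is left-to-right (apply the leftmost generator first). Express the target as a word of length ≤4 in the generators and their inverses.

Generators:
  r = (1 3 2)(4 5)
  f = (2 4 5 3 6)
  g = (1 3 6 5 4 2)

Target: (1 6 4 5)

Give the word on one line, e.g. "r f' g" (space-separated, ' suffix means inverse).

  after f: (2 4 5 3 6)
  after g': (1 2 5)(4 6)
  after r': (1 3)(2 4 6 5)
  after g: (1 6 4 5)

f g' r' g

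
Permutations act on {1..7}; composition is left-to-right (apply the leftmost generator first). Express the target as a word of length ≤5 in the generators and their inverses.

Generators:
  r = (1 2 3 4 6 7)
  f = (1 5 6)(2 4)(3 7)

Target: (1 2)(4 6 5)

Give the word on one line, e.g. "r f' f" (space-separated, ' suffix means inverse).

f' r' r' r'

  after f': (1 6 5)(2 4)(3 7)
  after r': (1 4)(2 3 6 5 7)
  after r': (1 3 4 7)(5 6)
  after r': (1 2)(4 6 5)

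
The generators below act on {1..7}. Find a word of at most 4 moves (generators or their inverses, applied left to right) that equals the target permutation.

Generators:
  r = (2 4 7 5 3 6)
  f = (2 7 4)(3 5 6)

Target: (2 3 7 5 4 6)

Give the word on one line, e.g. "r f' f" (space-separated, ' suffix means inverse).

r r r f'

  after r: (2 4 7 5 3 6)
  after r: (2 7 3)(4 5 6)
  after r: (2 5)(3 4)(6 7)
  after f': (2 3 7 5 4 6)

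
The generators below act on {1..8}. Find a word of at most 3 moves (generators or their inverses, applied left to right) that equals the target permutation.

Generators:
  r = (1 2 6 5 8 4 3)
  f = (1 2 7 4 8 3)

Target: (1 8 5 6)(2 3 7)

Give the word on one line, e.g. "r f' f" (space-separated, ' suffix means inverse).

  after r': (1 3 4 8 5 6 2)
  after f': (1 8 5 6)(2 3 7)

r' f'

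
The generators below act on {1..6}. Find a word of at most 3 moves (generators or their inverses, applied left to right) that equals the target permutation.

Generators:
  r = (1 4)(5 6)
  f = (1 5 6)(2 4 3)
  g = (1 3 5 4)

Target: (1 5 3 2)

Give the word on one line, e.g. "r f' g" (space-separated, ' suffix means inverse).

  after r': (1 4)(5 6)
  after f: (1 3 2 4 5)
  after g: (1 5 3 2)

r' f g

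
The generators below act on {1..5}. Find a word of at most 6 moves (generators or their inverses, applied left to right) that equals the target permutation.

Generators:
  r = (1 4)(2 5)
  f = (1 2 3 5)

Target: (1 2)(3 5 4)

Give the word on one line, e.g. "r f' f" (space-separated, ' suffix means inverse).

  after f: (1 2 3 5)
  after r: (1 5 4)(2 3)
  after f: (2 5 4)
  after f: (1 2)(3 5 4)

f r f f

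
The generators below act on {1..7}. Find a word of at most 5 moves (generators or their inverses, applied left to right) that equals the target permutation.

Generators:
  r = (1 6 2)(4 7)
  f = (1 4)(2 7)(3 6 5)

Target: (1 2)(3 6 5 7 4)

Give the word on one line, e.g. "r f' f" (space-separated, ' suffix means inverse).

f' r f'

  after f': (1 4)(2 7)(3 5 6)
  after r: (1 7)(2 4 6 3 5)
  after f': (1 2)(3 6 5 7 4)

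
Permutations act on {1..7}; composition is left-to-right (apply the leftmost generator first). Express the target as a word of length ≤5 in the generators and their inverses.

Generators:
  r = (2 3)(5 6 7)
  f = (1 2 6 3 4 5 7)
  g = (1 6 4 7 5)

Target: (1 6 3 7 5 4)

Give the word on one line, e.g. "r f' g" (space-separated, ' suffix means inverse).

  after g: (1 6 4 7 5)
  after g: (1 4 5 6 7)
  after f: (1 5 3 4 7 2 6)
  after f: (1 7 6 2 3 5 4)
  after r': (1 6 3 7 5 4)

g g f f r'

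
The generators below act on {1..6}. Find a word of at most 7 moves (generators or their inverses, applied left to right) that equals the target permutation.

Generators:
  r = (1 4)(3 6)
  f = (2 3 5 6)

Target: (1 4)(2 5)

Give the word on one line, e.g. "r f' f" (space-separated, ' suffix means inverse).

  after f': (2 6 5 3)
  after r: (1 4)(2 3)(5 6)
  after f': (1 4)(3 6)
  after f': (1 4)(2 6)(3 5)
  after f': (1 4)(2 5)

f' r f' f' f'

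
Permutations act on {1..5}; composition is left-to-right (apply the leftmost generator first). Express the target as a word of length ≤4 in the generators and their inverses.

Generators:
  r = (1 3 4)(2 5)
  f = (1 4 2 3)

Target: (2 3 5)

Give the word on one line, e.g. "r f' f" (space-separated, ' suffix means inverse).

f f f r'

  after f: (1 4 2 3)
  after f: (1 2)(3 4)
  after f: (1 3 2 4)
  after r': (2 3 5)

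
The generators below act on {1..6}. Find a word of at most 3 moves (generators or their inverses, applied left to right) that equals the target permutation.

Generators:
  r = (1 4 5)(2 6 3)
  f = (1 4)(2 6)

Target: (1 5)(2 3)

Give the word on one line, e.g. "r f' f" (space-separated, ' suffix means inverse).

r' f

  after r': (1 5 4)(2 3 6)
  after f: (1 5)(2 3)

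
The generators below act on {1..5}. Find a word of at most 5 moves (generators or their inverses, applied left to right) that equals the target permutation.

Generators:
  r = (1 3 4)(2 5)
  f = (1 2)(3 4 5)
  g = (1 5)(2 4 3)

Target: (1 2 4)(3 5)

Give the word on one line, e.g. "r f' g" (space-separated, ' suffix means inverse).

g f' g'

  after g: (1 5)(2 4 3)
  after f': (1 4 5 2 3)
  after g': (1 2 4)(3 5)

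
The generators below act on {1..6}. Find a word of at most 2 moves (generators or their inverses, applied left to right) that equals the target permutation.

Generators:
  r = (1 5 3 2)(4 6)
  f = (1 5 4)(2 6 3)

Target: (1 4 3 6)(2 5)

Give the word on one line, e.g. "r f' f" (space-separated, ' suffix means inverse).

  after r: (1 5 3 2)(4 6)
  after f: (1 4 3 6)(2 5)

r f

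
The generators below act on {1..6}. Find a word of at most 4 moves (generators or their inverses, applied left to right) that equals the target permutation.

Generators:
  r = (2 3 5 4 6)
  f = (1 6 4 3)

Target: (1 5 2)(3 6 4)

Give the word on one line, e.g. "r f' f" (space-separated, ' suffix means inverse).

r f' r f'

  after r: (2 3 5 4 6)
  after f': (1 3 5 6 2 4)
  after r: (1 5 2 6 3 4)
  after f': (1 5 2)(3 6 4)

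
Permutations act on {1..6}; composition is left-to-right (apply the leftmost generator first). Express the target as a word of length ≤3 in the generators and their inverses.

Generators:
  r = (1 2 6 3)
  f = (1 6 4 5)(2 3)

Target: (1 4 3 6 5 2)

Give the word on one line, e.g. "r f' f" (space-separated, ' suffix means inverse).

  after f: (1 6 4 5)(2 3)
  after f: (1 4)(5 6)
  after r': (1 4 3 6 5 2)

f f r'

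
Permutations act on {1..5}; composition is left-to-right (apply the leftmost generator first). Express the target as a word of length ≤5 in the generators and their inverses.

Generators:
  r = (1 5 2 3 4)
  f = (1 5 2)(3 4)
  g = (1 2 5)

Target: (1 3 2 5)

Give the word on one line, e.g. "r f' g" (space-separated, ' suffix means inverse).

  after f': (1 2 5)(3 4)
  after r: (1 3)
  after g: (1 3 2 5)

f' r g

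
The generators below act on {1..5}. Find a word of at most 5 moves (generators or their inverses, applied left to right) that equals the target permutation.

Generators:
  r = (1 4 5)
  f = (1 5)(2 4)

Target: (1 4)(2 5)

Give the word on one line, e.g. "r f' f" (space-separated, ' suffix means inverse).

  after r: (1 4 5)
  after f: (1 2 4)
  after r': (1 2)(4 5)
  after f': (1 4)(2 5)

r f r' f'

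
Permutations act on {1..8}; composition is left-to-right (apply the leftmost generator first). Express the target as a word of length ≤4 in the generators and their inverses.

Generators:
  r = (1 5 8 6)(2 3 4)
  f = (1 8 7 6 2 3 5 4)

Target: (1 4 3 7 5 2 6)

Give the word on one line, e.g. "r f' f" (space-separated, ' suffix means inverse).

f r f r'

  after f: (1 8 7 6 2 3 5 4)
  after r: (1 6 3 8 7)(2 4 5)
  after f: (1 2)(3 7 8 6 5)
  after r': (1 4 3 7 5 2 6)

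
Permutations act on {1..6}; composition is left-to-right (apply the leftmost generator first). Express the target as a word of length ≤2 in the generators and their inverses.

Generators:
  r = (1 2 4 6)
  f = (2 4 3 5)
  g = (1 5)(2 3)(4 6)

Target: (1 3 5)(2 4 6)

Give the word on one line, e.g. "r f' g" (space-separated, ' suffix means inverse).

g' f'

  after g': (1 5)(2 3)(4 6)
  after f': (1 3 5)(2 4 6)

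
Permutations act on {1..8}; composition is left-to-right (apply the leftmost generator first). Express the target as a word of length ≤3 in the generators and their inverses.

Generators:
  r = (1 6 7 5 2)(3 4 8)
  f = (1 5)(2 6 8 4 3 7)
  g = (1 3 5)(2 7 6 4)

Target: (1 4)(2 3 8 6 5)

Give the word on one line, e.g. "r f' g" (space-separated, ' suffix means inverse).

  after r': (1 2 5 7 6)(3 8 4)
  after g': (1 4)(2 3 8 6 5)

r' g'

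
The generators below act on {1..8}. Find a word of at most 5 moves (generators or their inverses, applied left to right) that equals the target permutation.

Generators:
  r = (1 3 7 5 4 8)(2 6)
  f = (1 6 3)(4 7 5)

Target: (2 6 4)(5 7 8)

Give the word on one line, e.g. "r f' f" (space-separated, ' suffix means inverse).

f r' r' f r'

  after f: (1 6 3)(4 7 5)
  after r': (1 2 6)(3 8 4)
  after r': (1 6 8 5 7 3 4)
  after f: (1 3 7)(4 6 8)
  after r': (2 6 4)(5 7 8)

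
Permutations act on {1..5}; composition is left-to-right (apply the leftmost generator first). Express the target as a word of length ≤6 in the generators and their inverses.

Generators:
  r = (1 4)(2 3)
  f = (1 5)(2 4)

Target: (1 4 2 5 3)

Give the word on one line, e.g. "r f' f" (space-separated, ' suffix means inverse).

f r f r'

  after f: (1 5)(2 4)
  after r: (1 5 4 3 2)
  after f: (2 5)(3 4)
  after r': (1 4 2 5 3)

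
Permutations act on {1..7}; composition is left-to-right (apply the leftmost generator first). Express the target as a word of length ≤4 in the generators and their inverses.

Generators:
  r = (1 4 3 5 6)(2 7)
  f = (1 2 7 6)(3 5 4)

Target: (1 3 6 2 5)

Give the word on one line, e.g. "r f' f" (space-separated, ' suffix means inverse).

  after f': (1 6 7 2)(3 4 5)
  after r: (2 4 6)
  after r: (1 4)(2 3 5 6 7)
  after r: (1 3 6 2 5)

f' r r r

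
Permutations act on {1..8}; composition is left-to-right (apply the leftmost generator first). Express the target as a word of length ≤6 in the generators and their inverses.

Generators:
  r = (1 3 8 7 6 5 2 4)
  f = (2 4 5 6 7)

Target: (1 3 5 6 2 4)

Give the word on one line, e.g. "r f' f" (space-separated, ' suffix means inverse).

  after r: (1 3 8 7 6 5 2 4)
  after r: (1 8 6 2)(3 7 5 4)
  after f: (1 8 7 6 4 3 2)
  after r': (1 3 5 6 2 4)

r r f r'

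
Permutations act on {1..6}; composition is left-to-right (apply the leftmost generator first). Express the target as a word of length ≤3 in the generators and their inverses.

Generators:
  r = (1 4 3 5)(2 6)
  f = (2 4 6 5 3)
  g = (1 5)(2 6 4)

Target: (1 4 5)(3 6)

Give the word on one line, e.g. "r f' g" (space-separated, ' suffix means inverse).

r' f' g

  after r': (1 5 3 4)(2 6)
  after f': (1 6 3 2 4)
  after g: (1 4 5)(3 6)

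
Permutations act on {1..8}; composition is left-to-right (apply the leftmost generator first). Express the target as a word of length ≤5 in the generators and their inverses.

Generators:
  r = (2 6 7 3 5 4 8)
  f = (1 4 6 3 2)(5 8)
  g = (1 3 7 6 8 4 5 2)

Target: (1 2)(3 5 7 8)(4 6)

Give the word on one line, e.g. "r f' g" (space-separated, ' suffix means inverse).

f r f' g

  after f: (1 4 6 3 2)(5 8)
  after r: (1 8 4 7 3 6 5 2)
  after f': (1 5 3 4 7 6 8)
  after g: (1 2)(3 5 7 8)(4 6)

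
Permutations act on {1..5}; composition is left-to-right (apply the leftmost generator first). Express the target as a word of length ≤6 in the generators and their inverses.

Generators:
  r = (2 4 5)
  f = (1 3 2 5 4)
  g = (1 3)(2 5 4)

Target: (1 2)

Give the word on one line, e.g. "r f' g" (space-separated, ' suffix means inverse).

f' r' g r' r'

  after f': (1 4 5 2 3)
  after r': (1 2 3)
  after g: (1 5 4 2)
  after r': (1 4 5 2)
  after r': (1 2)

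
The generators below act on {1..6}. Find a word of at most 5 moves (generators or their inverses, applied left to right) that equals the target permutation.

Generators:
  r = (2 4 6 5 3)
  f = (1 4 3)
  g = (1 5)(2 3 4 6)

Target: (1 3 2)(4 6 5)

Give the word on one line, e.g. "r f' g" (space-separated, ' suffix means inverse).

r f f

  after r: (2 4 6 5 3)
  after f: (1 4 6 5)(2 3)
  after f: (1 3 2)(4 6 5)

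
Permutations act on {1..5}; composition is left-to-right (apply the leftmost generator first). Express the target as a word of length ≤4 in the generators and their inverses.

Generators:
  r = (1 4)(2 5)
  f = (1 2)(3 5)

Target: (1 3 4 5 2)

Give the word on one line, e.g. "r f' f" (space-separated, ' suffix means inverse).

f r' f r'

  after f: (1 2)(3 5)
  after r': (1 5 3 2 4)
  after f: (1 3)(2 4)
  after r': (1 3 4 5 2)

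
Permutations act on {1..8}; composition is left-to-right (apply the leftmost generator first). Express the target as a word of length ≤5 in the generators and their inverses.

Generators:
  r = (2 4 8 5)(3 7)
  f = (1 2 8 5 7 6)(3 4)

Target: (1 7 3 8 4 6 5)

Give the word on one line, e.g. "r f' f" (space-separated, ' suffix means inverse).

r' f' f'

  after r': (2 5 8 4)(3 7)
  after f': (1 6 7 4)(2 8 3 5)
  after f': (1 7 3 8 4 6 5)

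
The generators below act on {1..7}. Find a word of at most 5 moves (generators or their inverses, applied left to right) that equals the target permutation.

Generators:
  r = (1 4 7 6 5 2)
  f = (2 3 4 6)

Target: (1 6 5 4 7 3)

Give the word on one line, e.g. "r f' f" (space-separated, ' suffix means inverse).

  after f: (2 3 4 6)
  after r': (1 2 3)(4 7)(5 6)
  after f': (1 6 5 4 7 3)

f r' f'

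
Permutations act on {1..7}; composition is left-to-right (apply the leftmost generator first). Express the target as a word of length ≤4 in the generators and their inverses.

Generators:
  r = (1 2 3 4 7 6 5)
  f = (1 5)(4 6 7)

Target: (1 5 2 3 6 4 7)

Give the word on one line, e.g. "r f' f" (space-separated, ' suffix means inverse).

  after f': (1 5)(4 7 6)
  after r: (2 3 4 6 7 5)
  after f: (1 5 2 3 6 4 7)

f' r f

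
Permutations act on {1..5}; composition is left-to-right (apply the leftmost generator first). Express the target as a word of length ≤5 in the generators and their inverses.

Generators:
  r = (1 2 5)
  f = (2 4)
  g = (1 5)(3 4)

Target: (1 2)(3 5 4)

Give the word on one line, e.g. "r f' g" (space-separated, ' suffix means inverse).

  after g: (1 5)(3 4)
  after r: (2 5)(3 4)
  after f': (2 5 4 3)
  after r: (1 2)(3 5 4)

g r f' r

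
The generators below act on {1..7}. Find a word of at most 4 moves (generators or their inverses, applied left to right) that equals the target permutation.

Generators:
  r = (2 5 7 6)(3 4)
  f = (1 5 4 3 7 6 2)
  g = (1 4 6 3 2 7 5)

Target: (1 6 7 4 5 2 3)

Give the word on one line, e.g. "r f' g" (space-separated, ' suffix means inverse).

  after g': (1 5 7 2 3 6 4)
  after r: (1 7 5 6 3 2 4)
  after f: (1 6 7 4 5 2 3)

g' r f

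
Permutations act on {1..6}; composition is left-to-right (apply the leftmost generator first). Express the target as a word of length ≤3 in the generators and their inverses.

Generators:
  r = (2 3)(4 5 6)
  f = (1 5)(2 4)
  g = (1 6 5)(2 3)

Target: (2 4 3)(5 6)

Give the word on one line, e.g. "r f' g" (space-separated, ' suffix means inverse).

f g

  after f: (1 5)(2 4)
  after g: (2 4 3)(5 6)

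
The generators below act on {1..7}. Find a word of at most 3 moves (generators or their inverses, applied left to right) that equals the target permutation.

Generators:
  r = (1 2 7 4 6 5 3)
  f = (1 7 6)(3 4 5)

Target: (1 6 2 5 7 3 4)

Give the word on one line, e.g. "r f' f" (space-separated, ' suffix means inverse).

  after r': (1 3 5 6 4 7 2)
  after r': (1 5 4 2 3 6 7)
  after r': (1 6 2 5 7 3 4)

r' r' r'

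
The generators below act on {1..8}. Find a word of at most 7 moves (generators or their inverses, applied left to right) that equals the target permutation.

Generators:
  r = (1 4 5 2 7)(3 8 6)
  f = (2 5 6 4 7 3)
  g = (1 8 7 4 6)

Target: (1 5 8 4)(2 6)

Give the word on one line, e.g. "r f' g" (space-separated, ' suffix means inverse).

  after f': (2 3 7 4 6 5)
  after g: (1 8 7 6 5 2 3 4)
  after r: (1 6 2 8)(3 5 7)
  after f: (1 4 7 2 8)(3 6 5)
  after r: (1 5 8 4)(2 6)

f' g r f r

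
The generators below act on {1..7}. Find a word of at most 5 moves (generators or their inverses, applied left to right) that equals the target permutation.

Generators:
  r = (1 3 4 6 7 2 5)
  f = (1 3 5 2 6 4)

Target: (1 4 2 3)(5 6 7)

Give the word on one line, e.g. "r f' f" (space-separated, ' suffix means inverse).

f' r' f' f'

  after f': (1 4 6 2 5 3)
  after r': (1 3 5)(6 7)
  after f': (2 5 4 6 7)
  after f': (1 4 2 3)(5 6 7)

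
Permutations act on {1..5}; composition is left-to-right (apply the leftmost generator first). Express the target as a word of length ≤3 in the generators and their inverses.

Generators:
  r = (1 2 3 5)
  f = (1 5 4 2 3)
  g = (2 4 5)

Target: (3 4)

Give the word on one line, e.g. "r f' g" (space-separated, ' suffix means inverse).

g' r' f'

  after g': (2 5 4)
  after r': (1 5 4)(2 3)
  after f': (3 4)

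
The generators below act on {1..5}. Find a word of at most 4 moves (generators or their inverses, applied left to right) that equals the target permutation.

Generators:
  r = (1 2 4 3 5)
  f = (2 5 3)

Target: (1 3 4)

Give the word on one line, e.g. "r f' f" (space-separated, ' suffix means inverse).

r f' f' r'

  after r: (1 2 4 3 5)
  after f': (1 3 2 4 5)
  after f': (1 5)(2 4)
  after r': (1 3 4)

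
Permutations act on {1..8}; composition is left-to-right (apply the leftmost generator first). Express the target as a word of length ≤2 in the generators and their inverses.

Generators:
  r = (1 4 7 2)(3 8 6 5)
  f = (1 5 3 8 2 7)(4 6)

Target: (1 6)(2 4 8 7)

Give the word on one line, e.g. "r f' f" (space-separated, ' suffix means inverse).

  after f: (1 5 3 8 2 7)(4 6)
  after r': (1 6)(2 4 8 7)

f r'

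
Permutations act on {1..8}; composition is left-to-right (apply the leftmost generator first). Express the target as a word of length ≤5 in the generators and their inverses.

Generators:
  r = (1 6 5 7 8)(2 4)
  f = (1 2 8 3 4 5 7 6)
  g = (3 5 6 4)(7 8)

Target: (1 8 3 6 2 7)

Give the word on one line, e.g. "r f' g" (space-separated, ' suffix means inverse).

  after f': (1 6 7 5 4 3 8 2)
  after g': (1 5 6 8 2)(3 7)
  after g': (1 3 8 2)(4 6 7)
  after r: (1 3)(2 6 8 4 5 7)
  after f': (1 8 3 6 2 7)

f' g' g' r f'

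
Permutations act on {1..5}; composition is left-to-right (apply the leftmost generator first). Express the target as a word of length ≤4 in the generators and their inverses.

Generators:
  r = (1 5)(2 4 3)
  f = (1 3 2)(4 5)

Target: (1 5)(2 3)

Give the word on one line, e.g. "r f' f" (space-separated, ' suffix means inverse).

f r r f

  after f: (1 3 2)(4 5)
  after r: (1 2 5 3 4)
  after r: (1 4 5 2)
  after f: (1 5)(2 3)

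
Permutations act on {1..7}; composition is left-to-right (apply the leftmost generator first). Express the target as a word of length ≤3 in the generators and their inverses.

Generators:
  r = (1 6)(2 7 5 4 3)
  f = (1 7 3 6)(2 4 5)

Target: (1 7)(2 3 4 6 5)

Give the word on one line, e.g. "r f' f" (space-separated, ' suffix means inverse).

  after f': (1 6 3 7)(2 5 4)
  after r': (2 7 6 4 3)
  after f: (1 7)(2 3 4 6 5)

f' r' f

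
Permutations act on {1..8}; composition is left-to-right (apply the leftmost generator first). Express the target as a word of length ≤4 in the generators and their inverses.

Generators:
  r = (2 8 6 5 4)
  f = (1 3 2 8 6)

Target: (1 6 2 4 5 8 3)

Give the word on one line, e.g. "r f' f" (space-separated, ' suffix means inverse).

r' f'

  after r': (2 4 5 6 8)
  after f': (1 6 2 4 5 8 3)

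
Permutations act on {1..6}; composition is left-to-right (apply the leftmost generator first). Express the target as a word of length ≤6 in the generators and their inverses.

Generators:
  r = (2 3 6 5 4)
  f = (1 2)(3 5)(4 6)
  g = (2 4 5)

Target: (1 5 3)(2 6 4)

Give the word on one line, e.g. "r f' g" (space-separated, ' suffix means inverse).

  after r: (2 3 6 5 4)
  after f: (1 2 5 6 3 4)
  after r: (1 3 2 4)
  after f': (1 5 3)(2 6 4)

r f r f'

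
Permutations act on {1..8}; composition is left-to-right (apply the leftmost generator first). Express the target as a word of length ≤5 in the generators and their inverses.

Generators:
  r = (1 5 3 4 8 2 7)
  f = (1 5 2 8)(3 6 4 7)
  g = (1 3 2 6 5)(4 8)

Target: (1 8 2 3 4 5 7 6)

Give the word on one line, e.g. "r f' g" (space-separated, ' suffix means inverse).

  after g': (1 5 6 2 3)(4 8)
  after f': (2 7 4)(3 8 6 5)
  after g: (1 3 4 6)(2 7 8 5)
  after r: (1 4 6 5 7 2)(3 8)
  after g: (1 8 2 3 4 5 7 6)

g' f' g r g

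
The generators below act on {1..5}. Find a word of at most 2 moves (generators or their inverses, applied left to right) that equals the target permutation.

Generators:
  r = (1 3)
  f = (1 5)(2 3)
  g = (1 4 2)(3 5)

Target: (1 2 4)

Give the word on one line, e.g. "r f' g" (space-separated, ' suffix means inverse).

  after g: (1 4 2)(3 5)
  after g: (1 2 4)

g g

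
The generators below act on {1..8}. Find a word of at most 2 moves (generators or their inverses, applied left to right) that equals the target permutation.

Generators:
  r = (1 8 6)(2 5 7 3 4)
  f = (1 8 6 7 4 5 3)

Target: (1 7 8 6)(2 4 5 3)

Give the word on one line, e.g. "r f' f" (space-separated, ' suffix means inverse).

  after f': (1 3 5 4 7 6 8)
  after r': (1 7 8 6)(2 4 5 3)

f' r'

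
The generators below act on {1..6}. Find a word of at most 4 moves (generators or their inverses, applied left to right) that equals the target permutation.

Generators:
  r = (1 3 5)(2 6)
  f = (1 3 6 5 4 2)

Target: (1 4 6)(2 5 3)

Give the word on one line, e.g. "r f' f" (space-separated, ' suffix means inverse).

  after f': (1 2 4 5 6 3)
  after f': (1 4 6)(2 5 3)

f' f'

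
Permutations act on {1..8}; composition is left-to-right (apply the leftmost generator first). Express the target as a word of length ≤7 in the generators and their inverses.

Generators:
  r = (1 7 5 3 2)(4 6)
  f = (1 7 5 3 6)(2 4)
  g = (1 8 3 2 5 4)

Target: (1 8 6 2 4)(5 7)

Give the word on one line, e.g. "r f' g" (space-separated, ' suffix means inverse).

r f r g' f'

  after r: (1 7 5 3 2)(4 6)
  after f: (1 5 6 2 7 3 4)
  after r: (1 3 6)(2 5 4 7)
  after g': (1 8)(3 6 4 7)
  after f': (1 8 6 2 4)(5 7)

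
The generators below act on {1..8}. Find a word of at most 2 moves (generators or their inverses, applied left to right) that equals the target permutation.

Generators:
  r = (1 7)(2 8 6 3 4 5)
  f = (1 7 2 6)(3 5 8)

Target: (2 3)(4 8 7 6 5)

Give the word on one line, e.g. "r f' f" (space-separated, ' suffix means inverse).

  after r': (1 7)(2 5 4 3 6 8)
  after f': (2 3)(4 8 7 6 5)

r' f'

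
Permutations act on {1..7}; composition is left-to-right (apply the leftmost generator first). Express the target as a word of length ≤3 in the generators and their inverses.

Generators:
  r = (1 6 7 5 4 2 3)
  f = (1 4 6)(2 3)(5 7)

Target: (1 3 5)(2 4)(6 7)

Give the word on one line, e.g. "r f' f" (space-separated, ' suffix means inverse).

  after f': (1 6 4)(2 3)(5 7)
  after r': (3 4)(5 6)
  after r': (1 3 5)(2 4)(6 7)

f' r' r'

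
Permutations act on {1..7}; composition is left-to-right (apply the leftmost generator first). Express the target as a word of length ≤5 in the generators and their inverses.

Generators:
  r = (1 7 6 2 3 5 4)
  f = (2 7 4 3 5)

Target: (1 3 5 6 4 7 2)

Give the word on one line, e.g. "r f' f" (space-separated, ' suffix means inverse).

r f' r

  after r: (1 7 6 2 3 5 4)
  after f': (1 2 4)(5 7 6)
  after r: (1 3 5 6 4 7 2)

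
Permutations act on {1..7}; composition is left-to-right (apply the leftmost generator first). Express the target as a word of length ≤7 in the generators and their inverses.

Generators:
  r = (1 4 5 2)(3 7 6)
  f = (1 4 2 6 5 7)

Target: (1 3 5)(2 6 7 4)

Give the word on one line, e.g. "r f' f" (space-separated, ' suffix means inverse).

  after f: (1 4 2 6 5 7)
  after r: (1 5 6 2 3 7 4)
  after f: (1 7 2 3)
  after r: (1 6 3 4 5 2 7)
  after r: (1 3 5)(2 6 7 4)

f r f r r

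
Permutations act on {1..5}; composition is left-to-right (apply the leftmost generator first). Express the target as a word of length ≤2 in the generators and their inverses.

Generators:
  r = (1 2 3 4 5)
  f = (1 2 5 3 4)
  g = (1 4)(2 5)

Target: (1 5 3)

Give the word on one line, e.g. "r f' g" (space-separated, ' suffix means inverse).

f g

  after f: (1 2 5 3 4)
  after g: (1 5 3)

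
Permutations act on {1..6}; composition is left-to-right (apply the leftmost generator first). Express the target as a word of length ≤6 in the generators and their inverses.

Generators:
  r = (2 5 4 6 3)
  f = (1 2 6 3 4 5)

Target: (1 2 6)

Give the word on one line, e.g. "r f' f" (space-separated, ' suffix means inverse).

r' f f r r

  after r': (2 3 6 4 5)
  after f: (1 2 4)(5 6)
  after f: (1 6)(2 5 3 4)
  after r: (1 3 6)(2 4 5)
  after r: (1 2 6)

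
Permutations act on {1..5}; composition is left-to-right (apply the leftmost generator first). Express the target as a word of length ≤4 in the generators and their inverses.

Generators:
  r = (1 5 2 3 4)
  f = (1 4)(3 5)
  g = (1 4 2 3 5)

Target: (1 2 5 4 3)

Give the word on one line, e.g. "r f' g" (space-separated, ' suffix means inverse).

  after r: (1 5 2 3 4)
  after f: (1 3)(2 5)
  after g: (1 5 3 4 2)
  after r: (1 2 5 4 3)

r f g r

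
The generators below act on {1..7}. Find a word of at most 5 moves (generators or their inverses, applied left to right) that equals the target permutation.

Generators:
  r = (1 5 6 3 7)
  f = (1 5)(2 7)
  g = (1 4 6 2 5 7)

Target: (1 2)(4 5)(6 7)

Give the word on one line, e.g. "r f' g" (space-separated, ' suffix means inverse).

  after g': (1 7 5 2 6 4)
  after g': (1 5 6)(2 4 7)
  after g': (1 2)(4 5)(6 7)

g' g' g'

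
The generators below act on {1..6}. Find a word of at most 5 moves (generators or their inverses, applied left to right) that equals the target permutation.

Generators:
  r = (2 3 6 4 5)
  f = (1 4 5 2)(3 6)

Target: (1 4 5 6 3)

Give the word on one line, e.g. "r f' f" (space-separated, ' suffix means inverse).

f r f'

  after f: (1 4 5 2)(3 6)
  after r: (1 5 3 4 2)
  after f': (1 4 5 6 3)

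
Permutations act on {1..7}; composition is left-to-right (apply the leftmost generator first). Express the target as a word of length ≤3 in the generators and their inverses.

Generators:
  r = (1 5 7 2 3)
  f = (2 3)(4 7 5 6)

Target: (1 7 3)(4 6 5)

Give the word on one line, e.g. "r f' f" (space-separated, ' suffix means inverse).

r f'

  after r: (1 5 7 2 3)
  after f': (1 7 3)(4 6 5)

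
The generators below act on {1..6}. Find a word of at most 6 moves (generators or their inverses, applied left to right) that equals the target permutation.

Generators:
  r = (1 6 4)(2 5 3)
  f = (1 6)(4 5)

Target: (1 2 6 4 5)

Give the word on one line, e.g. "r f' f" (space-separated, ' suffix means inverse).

f' r' r' f r'

  after f': (1 6)(4 5)
  after r': (2 3 5 6 4)
  after r': (1 4 3 2 5)
  after f: (1 5 6)(2 4 3)
  after r': (1 2 6 4 5)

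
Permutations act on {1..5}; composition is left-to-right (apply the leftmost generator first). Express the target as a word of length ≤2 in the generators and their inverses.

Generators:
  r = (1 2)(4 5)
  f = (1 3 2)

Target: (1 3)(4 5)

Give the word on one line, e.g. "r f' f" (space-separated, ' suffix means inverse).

  after r: (1 2)(4 5)
  after f': (1 3)(4 5)

r f'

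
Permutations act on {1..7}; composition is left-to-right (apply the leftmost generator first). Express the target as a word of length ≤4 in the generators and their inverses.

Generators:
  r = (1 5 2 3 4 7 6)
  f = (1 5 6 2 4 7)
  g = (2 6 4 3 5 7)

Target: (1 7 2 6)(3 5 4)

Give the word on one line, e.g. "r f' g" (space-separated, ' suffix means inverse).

g' r' f' g

  after g': (2 7 5 3 4 6)
  after r': (1 6 5 2 4 7)
  after f': (1 5 6)
  after g: (1 7 2 6)(3 5 4)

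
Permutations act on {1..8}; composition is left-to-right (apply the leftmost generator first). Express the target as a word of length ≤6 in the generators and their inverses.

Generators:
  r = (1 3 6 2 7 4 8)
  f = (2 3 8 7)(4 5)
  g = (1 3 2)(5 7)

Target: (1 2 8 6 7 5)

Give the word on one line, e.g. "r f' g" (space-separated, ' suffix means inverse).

  after f': (2 7 8 3)(4 5)
  after g': (1 2 5 4 7 8)
  after r': (1 6 3)(2 5 7 4)
  after f': (1 6 2 4 7 5 8 3)
  after r: (1 2 8 6 7 5)

f' g' r' f' r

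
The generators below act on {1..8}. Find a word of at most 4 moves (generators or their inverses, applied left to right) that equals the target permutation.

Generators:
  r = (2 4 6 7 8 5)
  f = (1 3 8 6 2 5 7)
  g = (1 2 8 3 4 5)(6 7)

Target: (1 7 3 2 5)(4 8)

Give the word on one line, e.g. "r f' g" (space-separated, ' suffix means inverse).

f' r' g

  after f': (1 7 5 2 6 8 3)
  after r': (1 6 7 8 3)(2 4)
  after g: (1 7 3 2 5)(4 8)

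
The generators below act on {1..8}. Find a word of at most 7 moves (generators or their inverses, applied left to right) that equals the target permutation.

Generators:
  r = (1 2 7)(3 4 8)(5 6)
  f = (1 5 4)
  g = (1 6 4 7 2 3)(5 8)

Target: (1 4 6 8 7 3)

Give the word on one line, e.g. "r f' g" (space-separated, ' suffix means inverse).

  after f': (1 4 5)
  after g: (1 7 2 3)(4 8 5 6)
  after r: (2 4 3)(6 8)
  after g: (1 6 5 8 4)(2 7)
  after g: (1 4 6 8 7 3)

f' g r g g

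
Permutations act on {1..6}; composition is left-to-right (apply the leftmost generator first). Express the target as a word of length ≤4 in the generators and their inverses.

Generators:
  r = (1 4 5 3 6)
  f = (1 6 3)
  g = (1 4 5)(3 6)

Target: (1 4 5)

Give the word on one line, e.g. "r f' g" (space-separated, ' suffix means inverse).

  after g': (1 5 4)(3 6)
  after g': (1 4 5)

g' g'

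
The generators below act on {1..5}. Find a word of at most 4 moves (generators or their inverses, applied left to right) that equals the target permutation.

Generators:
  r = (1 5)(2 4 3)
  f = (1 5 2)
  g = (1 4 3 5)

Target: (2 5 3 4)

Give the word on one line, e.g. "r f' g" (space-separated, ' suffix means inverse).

g' f f

  after g': (1 5 3 4)
  after f: (1 2)(3 4 5)
  after f: (2 5 3 4)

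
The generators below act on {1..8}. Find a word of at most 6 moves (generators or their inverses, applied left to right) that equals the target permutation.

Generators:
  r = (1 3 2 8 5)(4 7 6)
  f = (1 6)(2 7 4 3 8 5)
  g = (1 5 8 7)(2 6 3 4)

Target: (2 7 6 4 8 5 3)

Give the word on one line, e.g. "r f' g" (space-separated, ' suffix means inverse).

r f r g'

  after r: (1 3 2 8 5)(4 7 6)
  after f: (1 8 2 5 6 3 7)
  after r: (1 5 4 7 3 6 2)
  after g': (2 7 6 4 8 5 3)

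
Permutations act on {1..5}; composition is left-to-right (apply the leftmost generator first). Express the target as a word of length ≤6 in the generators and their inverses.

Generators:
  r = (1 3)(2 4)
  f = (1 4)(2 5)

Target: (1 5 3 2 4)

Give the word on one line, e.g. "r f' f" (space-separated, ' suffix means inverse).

  after f: (1 4)(2 5)
  after r': (1 2 5 4 3)
  after f: (1 5)(3 4)
  after r: (1 5 3 2 4)

f r' f r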